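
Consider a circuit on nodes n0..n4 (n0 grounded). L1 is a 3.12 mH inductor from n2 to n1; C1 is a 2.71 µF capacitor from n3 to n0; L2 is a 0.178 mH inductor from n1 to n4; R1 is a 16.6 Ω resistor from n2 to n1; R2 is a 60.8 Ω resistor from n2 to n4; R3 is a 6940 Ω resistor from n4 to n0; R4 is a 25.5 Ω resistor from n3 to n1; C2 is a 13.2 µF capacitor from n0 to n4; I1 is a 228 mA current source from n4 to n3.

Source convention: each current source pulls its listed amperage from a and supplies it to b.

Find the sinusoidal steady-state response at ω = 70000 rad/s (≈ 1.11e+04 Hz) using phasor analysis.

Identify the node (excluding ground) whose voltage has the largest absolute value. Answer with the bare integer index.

Element admittances at ω=70000 rad/s:
  Y(L1) = 0.000-0.004579j S between n2,n1
  Y(C1) = 0.000+0.1897j S between n3,n0
  Y(L2) = 0.000-0.08026j S between n1,n4
  Y(R1) = 0.06024+0.000j S between n2,n1
  Y(R2) = 0.01645+0.000j S between n2,n4
  Y(R3) = 0.0001441+0.000j S between n4,n0
  Y(R4) = 0.03922+0.000j S between n3,n1
  Y(C2) = 0.000+0.9240j S between n0,n4
  I1: injects 0.228 A into n3 (from n4)
Assemble and solve the 4×4 MNA system:
  V(n1)=0.5370+0.03127j  V(n2)=0.4077+0.07223j  V(n3)=0.2665-1.258j  V(n4)=-0.05475+0.2582j

3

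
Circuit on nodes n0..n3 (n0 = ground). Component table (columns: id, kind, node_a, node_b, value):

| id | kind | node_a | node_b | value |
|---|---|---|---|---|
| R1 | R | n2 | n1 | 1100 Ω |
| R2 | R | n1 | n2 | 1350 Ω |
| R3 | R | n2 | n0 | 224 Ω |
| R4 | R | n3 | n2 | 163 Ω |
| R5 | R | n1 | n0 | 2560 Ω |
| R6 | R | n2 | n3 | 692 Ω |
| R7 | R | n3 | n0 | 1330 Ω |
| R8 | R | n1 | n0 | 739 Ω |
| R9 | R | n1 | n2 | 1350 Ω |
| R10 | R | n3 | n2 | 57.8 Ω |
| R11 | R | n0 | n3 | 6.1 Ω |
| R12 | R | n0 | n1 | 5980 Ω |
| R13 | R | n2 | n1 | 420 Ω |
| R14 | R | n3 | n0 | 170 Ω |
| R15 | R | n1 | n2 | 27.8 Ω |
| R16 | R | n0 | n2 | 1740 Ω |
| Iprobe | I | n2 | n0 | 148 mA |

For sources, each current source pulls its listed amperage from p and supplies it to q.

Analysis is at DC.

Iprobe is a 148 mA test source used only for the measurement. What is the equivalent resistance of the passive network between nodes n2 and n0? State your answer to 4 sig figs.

Apply KCL at each of the 3 non-ground nodes and solve the resulting linear system.
Node n1: branches {R1, R2, R5, R8, R9, R12, R13, R15} → V_1 = -4.947
Node n2: branches {R1, R2, R3, R4, R6, R9, R10, R13, R15, R16, Iprobe} → V_2 = -5.179
Node n3: branches {R4, R6, R7, R10, R11, R14} → V_3 = -0.6593

R_eq = 34.99 Ω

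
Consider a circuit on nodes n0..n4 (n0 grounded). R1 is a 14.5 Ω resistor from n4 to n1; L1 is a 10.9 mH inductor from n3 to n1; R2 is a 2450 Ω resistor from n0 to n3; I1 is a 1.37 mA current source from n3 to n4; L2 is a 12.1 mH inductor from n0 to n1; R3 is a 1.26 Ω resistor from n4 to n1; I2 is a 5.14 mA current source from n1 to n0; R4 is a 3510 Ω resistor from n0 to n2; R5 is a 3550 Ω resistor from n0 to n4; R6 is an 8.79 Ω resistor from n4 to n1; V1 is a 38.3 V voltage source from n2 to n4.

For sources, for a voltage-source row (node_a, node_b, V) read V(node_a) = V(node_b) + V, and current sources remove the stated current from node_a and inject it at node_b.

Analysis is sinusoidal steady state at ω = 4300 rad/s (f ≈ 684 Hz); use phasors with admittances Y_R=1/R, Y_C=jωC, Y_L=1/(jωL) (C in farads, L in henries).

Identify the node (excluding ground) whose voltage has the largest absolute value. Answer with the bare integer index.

Apply KCL at each of the 4 non-ground nodes and solve the resulting linear system.
Node n1: branches {R1, L1, L2, R3, I2, R6} → V_1 = -0.04354-0.8323j
Node n2: branches {R4, V1} → V_2 = 38.25-0.8318j
Node n3: branches {L1, R2, I1} → V_3 = -0.06067-0.8954j
Node n4: branches {R1, I1, R3, R5, R6, V1} → V_4 = -0.05328-0.8318j
Source currents: i(V1)=-0.01090+0.0002370j

2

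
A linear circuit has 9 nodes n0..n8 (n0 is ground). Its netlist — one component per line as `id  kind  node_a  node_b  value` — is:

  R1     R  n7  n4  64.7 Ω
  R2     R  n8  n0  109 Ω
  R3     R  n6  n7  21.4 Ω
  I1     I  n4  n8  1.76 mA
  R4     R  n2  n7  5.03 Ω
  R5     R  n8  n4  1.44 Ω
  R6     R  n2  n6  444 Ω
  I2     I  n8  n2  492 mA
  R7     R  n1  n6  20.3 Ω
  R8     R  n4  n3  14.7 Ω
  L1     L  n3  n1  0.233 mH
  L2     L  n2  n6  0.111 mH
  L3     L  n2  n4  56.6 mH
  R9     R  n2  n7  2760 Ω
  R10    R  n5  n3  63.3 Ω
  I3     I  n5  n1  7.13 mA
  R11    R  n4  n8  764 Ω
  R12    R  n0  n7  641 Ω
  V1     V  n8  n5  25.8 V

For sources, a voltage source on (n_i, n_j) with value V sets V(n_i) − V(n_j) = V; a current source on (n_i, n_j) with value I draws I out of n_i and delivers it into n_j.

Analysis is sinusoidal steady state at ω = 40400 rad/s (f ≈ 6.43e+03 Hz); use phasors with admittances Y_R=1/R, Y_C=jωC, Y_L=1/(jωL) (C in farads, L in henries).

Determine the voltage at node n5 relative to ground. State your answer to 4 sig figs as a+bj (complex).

-26.89-0.4506j V

Apply KCL at each of the 8 non-ground nodes and solve the resulting linear system.
Node n1: branches {R7, L1, I3} → V_1 = -0.9339+2.496j
Node n2: branches {R4, R6, I2, L2, L3, R9} → V_2 = 6.984+3.177j
Node n3: branches {R8, L1, R10} → V_3 = -1.390-1.023j
Node n4: branches {R1, I1, R5, R8, L3, R11} → V_4 = -0.9652-0.4435j
Node n5: branches {R10, I3, V1} → V_5 = -26.89-0.4506j
Node n6: branches {R3, R6, R7, L2} → V_6 = 6.511+1.512j
Node n7: branches {R1, R3, R4, R9, R12} → V_7 = 6.391+2.650j
Node n8: branches {R2, I1, R5, I2, R11, V1} → V_8 = -1.087-0.4506j
Source currents: i(V1)=-0.3957+0.009044j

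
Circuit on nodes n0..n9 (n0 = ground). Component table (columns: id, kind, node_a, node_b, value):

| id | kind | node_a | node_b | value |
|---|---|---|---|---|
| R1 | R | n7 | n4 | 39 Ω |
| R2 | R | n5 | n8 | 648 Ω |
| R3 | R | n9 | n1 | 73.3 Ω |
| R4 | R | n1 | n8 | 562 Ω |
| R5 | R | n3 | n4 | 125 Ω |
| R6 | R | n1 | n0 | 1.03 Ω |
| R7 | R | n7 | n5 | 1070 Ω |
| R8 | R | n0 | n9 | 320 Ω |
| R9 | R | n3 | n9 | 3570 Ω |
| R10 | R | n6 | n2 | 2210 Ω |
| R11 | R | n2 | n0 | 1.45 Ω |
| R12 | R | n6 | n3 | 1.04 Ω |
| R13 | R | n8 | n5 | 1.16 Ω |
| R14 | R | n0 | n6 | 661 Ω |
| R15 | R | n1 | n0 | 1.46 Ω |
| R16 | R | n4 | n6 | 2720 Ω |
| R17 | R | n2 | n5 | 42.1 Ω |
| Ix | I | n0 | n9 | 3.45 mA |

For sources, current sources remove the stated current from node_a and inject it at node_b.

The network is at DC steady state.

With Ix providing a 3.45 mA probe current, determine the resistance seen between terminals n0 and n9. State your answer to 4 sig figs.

Element admittances at DC:
  Y(R1) = 0.02564 S between n7,n4
  Y(R2) = 0.001543 S between n5,n8
  Y(R3) = 0.01364 S between n9,n1
  Y(R4) = 0.001779 S between n1,n8
  Y(R5) = 0.008000 S between n3,n4
  Y(R6) = 0.9709 S between n1,n0
  Y(R7) = 0.0009346 S between n7,n5
  Y(R8) = 0.003125 S between n0,n9
  Y(R9) = 0.0002801 S between n3,n9
  Y(R10) = 0.0004525 S between n6,n2
  Y(R11) = 0.6897 S between n2,n0
  Y(R12) = 0.9615 S between n6,n3
  Y(R13) = 0.8621 S between n8,n5
  Y(R14) = 0.001513 S between n0,n6
  Y(R15) = 0.6849 S between n1,n0
  Y(R16) = 0.0003676 S between n4,n6
  Y(R17) = 0.02375 S between n2,n5
  Ix: injects 0.00345 A into n9 (from n0)
Assemble and solve the 9×9 MNA system:
  V(n1)=0.001666  V(n2)=3.622e-05  V(n3)=0.01890  V(n4)=0.01713  V(n5)=0.0007291  V(n6)=0.01886  V(n7)=0.01656  V(n8)=0.0007310  V(n9)=0.2040

R_eq = 59.14 Ω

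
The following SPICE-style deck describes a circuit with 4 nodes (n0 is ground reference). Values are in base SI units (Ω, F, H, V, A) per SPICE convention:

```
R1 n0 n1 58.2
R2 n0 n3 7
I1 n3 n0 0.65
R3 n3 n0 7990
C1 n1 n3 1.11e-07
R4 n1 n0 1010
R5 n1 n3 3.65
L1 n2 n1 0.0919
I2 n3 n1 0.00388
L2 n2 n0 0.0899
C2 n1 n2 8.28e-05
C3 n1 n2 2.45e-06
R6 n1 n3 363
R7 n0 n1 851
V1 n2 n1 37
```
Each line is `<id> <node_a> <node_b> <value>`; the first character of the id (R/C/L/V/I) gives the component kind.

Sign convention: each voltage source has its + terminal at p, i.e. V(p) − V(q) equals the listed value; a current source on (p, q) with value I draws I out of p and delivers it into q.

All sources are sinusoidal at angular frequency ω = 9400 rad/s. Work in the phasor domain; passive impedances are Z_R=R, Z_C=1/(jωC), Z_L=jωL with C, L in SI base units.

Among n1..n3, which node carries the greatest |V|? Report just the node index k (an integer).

2

Apply KCL at each of the 3 non-ground nodes and solve the resulting linear system.
Node n1: branches {R1, C1, R4, R5, L1, I2, C2, C3, R6, R7, V1} → V_1 = -3.764+0.3453j
Node n2: branches {L1, L2, C2, C3, V1} → V_2 = 33.24+0.3453j
Node n3: branches {R2, I1, R3, C1, R5, I2, R6} → V_3 = -4.040+0.2283j
Source currents: i(V1)=-0.0004086-29.57j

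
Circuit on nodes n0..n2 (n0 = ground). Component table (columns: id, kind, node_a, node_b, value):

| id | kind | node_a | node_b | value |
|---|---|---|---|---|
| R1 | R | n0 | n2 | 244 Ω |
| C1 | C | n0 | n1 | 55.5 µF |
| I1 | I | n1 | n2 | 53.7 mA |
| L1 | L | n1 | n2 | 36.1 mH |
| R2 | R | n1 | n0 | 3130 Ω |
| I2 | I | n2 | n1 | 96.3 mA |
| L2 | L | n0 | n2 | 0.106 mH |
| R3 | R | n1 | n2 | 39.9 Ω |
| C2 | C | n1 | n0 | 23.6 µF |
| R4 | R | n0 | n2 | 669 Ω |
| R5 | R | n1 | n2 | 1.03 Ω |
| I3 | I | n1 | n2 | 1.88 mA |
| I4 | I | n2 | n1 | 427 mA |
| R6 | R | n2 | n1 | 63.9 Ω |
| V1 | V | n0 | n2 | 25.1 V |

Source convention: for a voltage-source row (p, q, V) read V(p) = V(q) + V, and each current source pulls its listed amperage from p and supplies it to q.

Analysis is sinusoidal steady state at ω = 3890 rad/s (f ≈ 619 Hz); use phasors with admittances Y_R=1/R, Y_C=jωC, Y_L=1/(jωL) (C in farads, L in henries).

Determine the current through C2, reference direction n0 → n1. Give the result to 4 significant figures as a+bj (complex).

0.6321+2.073j A

Apply KCL at each of the 2 non-ground nodes and solve the resulting linear system.
Node n1: branches {C1, I1, L1, R2, I2, R3, C2, R5, I3, I4, R6} → V_1 = -22.58+6.885j
Node n2: branches {R1, I1, L1, I2, L2, R3, R4, R5, I3, I4, R6, V1} → V_2 = -25.10+0.000j
Source currents: i(V1)=-2.266+53.93j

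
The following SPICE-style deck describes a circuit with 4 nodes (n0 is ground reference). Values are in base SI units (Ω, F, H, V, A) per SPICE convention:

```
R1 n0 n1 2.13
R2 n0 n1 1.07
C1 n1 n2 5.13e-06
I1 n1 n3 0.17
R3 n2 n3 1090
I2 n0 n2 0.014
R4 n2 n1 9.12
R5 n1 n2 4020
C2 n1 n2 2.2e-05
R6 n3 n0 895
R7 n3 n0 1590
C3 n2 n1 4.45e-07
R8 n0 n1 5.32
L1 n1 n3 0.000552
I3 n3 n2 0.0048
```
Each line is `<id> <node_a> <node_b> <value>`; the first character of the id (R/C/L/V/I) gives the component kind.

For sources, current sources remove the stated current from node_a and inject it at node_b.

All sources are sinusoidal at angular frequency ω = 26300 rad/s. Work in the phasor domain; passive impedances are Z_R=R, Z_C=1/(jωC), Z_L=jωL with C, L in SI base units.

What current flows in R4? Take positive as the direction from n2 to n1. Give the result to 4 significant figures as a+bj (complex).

0.0007509-0.002741j A

Apply KCL at each of the 3 non-ground nodes and solve the resulting linear system.
Node n1: branches {R1, R2, C1, I1, R4, R5, C2, C3, R8, L1} → V_1 = 0.008682-0.002624j
Node n2: branches {C1, R3, I2, R4, R5, C2, C3, I3} → V_2 = 0.01553-0.02762j
Node n3: branches {I1, R3, R6, R7, L1, I3} → V_3 = 0.1015+2.392j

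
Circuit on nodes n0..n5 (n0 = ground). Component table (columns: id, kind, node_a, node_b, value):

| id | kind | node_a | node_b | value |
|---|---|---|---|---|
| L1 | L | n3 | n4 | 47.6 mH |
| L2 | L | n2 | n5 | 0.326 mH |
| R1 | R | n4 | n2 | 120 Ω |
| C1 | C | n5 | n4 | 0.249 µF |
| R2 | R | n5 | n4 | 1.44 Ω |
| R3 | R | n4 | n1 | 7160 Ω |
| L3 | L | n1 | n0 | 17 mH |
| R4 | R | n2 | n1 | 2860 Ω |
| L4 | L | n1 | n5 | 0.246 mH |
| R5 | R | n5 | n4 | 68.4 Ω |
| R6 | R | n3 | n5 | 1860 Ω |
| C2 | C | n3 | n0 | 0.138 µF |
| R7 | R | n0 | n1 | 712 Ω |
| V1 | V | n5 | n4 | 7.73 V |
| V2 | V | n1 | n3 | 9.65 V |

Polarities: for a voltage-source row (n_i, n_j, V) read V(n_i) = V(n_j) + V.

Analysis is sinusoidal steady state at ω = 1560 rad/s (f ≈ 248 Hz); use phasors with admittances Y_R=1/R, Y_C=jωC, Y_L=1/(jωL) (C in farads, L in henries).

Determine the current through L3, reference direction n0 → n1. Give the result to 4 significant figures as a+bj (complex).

Element admittances at ω=1560 rad/s:
  Y(L1) = 0.000-0.01347j S between n3,n4
  Y(L2) = 0.000-1.966j S between n2,n5
  Y(R1) = 0.008333+0.000j S between n4,n2
  Y(C1) = 0.000+0.0003884j S between n5,n4
  Y(R2) = 0.6944+0.000j S between n5,n4
  Y(R3) = 0.0001397+0.000j S between n4,n1
  Y(L3) = 0.000-0.03771j S between n1,n0
  Y(R4) = 0.0003497+0.000j S between n2,n1
  Y(L4) = 0.000-2.606j S between n1,n5
  Y(R5) = 0.01462+0.000j S between n5,n4
  Y(R6) = 0.0005376+0.000j S between n3,n5
  Y(C2) = 0.000+0.0002153j S between n3,n0
  Y(R7) = 0.001404+0.000j S between n0,n1
  V1: constraint V(n5)−V(n4) = 7.73
  V2: constraint V(n1)−V(n3) = 9.65
Assemble and solve the 7×7 MNA system:
  V(n1)=-0.05533+0.002073j  V(n2)=-0.06535-0.03225j  V(n3)=-9.705+0.002073j  V(n4)=-7.795+0.0005081j  V(n5)=-0.06521+0.0005081j
  i(V1)=-5.547-0.02845j  i(V2)=-0.005162+0.02363j

-7.816e-05-0.002086j A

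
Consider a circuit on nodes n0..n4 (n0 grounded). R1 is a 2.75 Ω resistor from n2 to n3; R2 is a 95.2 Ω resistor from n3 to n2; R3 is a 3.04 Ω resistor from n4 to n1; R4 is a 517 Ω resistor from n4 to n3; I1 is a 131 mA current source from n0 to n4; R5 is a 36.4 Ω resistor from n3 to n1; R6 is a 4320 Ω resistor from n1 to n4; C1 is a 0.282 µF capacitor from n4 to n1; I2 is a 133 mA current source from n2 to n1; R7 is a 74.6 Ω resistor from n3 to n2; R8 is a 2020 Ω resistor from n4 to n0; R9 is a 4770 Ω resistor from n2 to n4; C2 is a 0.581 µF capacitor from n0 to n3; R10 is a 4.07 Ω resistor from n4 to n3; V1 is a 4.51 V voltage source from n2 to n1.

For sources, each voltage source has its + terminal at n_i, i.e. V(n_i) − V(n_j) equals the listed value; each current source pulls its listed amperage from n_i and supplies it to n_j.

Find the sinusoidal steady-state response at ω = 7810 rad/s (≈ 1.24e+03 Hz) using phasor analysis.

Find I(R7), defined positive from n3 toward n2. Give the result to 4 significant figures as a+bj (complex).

-0.02013-0.0002297j A

Element admittances at ω=7810 rad/s:
  Y(R1) = 0.3636+0.000j S between n2,n3
  Y(R2) = 0.01050+0.000j S between n3,n2
  Y(R3) = 0.3289+0.000j S between n4,n1
  Y(R4) = 0.001934+0.000j S between n4,n3
  I1: injects 0.131 A into n4 (from n0)
  Y(R5) = 0.02747+0.000j S between n3,n1
  Y(R6) = 0.0002315+0.000j S between n1,n4
  Y(C1) = 0.000+0.002202j S between n4,n1
  I2: injects 0.133 A into n1 (from n2)
  Y(R7) = 0.01340+0.000j S between n3,n2
  Y(R8) = 0.0004950+0.000j S between n4,n0
  Y(R9) = 0.0002096+0.000j S between n2,n4
  Y(C2) = 0.000+0.004538j S between n0,n3
  Y(R10) = 0.2457+0.000j S between n4,n3
  V1: constraint V(n2)−V(n1) = 4.51
Assemble and solve the 5×5 MNA system:
  V(n1)=0.1185-28.67j  V(n2)=4.628-28.67j  V(n3)=3.127-28.69j  V(n4)=1.637-28.66j
  i(V1)=-0.7155-0.006639j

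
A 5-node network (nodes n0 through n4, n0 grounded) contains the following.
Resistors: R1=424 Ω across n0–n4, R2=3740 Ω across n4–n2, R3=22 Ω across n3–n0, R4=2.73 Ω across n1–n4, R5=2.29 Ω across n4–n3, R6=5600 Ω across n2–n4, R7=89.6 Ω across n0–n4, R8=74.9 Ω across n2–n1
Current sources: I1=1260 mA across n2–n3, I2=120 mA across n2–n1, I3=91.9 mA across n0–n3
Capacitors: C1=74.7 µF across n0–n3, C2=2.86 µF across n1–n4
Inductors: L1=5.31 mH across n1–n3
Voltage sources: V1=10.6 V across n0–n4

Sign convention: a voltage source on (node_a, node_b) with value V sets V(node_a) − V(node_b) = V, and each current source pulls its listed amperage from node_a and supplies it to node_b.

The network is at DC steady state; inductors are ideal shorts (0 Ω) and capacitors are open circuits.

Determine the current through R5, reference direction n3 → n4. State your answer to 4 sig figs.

0.3181 A

Apply KCL at each of the 4 non-ground nodes and solve the resulting linear system.
Node n1: branches {R4, I2, C2, L1, R8} → V_1 = -9.872
Node n2: branches {I1, R2, I2, R6, R8} → V_2 = -109.9
Node n3: branches {I1, C1, R3, R5, I3, L1} → V_3 = -9.872
Node n4: branches {R1, R2, R4, R5, R6, C2, R7, V1} → V_4 = -10.60
Source currents: i(L1)=-1.483, i(V1)=-0.6839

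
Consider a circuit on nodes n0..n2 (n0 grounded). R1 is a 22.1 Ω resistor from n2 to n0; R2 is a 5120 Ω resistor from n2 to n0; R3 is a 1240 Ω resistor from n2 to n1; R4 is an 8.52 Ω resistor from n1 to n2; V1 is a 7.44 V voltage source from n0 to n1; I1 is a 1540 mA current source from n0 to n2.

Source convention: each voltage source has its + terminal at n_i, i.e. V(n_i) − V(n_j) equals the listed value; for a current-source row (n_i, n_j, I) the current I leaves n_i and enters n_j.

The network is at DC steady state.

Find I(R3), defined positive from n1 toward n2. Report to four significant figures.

-0.009257 A

Apply KCL at each of the 2 non-ground nodes and solve the resulting linear system.
Node n1: branches {R3, R4, V1} → V_1 = -7.440
Node n2: branches {R1, R2, R3, R4, I1} → V_2 = 4.038
Source currents: i(V1)=-1.356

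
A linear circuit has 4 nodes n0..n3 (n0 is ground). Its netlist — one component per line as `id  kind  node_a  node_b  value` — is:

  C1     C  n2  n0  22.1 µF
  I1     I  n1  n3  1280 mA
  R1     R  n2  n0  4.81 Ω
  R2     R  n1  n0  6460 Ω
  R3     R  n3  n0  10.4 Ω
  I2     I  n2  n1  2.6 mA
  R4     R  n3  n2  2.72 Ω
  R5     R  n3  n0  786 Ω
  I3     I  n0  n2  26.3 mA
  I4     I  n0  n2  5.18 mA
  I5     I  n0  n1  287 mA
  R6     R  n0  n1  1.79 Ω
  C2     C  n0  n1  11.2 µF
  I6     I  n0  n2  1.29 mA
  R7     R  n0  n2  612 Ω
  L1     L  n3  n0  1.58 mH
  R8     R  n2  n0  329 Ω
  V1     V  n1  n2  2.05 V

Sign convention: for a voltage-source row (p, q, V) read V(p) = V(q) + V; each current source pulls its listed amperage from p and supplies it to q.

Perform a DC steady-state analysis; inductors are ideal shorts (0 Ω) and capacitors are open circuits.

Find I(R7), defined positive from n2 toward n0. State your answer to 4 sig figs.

-0.003021 A

Element admittances at DC:
  Y(C1) = 0.000 S between n2,n0
  I1: injects 1.28 A into n3 (from n1)
  Y(R1) = 0.2079 S between n2,n0
  Y(R2) = 0.0001548 S between n1,n0
  Y(R3) = 0.09615 S between n3,n0
  I2: injects 0.0026 A into n1 (from n2)
  Y(R4) = 0.3676 S between n3,n2
  Y(R5) = 0.001272 S between n3,n0
  I3: injects 0.0263 A into n2 (from n0)
  I4: injects 0.00518 A into n2 (from n0)
  I5: injects 0.287 A into n1 (from n0)
  Y(R6) = 0.5587 S between n0,n1
  Y(C2) = 0.000 S between n0,n1
  I6: injects 0.00129 A into n2 (from n0)
  Y(R7) = 0.001634 S between n0,n2
  L1: short n3↔n0 (DC inductor)
  Y(R8) = 0.003040 S between n2,n0
  V1: constraint V(n1)−V(n2) = 2.05
Assemble and solve the 5×5 MNA system:
  V(n1)=0.2012  V(n2)=-1.849  V(n3)=0.000
  i(L1)=0.6003  i(V1)=-1.103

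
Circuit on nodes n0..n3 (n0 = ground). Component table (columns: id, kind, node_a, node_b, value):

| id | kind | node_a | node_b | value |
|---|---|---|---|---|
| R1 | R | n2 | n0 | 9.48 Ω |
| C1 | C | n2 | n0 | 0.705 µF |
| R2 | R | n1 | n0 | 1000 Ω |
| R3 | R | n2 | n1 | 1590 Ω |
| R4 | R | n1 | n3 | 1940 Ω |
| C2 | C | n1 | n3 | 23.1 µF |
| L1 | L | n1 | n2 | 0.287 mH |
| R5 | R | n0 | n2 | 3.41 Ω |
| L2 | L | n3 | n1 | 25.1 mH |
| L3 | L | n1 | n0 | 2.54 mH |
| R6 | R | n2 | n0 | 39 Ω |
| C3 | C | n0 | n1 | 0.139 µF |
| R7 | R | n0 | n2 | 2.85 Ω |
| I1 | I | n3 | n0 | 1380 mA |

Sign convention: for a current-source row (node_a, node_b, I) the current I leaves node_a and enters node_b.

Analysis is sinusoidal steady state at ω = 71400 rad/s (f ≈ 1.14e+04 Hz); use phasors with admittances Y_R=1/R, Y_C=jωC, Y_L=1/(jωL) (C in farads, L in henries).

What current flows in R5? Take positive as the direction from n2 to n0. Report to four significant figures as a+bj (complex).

-0.5686+0.05402j A

Apply KCL at each of the 3 non-ground nodes and solve the resulting linear system.
Node n1: branches {R2, R3, R4, C2, L1, L2, L3, C3} → V_1 = -3.264-30.79j
Node n2: branches {R1, C1, R3, L1, R5, R6, R7} → V_2 = -1.939+0.1842j
Node n3: branches {R4, C2, L2, I1} → V_3 = -3.265-29.96j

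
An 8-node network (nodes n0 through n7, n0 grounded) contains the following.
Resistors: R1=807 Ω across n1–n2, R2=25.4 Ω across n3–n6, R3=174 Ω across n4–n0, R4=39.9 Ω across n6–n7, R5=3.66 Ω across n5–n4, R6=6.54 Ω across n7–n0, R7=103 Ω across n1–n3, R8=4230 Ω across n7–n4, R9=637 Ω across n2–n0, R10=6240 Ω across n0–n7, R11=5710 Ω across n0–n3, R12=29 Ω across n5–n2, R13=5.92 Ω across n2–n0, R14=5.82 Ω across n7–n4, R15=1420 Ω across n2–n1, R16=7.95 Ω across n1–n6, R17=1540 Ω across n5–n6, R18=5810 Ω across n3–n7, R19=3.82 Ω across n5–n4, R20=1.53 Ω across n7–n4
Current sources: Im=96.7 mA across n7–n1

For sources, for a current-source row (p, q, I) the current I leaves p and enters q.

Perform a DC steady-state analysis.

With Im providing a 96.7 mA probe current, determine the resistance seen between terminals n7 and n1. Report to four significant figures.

Element admittances at DC:
  Y(R1) = 0.001239 S between n1,n2
  Y(R2) = 0.03937 S between n3,n6
  Y(R3) = 0.005747 S between n4,n0
  Y(R4) = 0.02506 S between n6,n7
  Y(R5) = 0.2732 S between n5,n4
  Y(R6) = 0.1529 S between n7,n0
  Y(R7) = 0.009709 S between n1,n3
  Y(R8) = 0.0002364 S between n7,n4
  Y(R9) = 0.001570 S between n2,n0
  Y(R10) = 0.0001603 S between n0,n7
  Y(R11) = 0.0001751 S between n0,n3
  Y(R12) = 0.03448 S between n5,n2
  Y(R13) = 0.1689 S between n2,n0
  Y(R14) = 0.1718 S between n7,n4
  Y(R15) = 0.0007042 S between n2,n1
  Y(R16) = 0.1258 S between n1,n6
  Y(R17) = 0.0006494 S between n5,n6
  Y(R18) = 0.0001721 S between n3,n7
  Y(R19) = 0.2618 S between n5,n4
  Y(R20) = 0.6536 S between n7,n4
  Im: injects 0.0967 A into n1 (from n7)
Assemble and solve the 7×7 MNA system:
  V(n1)=4.035  V(n2)=0.03348  V(n3)=3.478  V(n4)=-0.03455  V(n5)=-0.02656  V(n6)=3.372  V(n7)=-0.03997

R_eq = 42.15 Ω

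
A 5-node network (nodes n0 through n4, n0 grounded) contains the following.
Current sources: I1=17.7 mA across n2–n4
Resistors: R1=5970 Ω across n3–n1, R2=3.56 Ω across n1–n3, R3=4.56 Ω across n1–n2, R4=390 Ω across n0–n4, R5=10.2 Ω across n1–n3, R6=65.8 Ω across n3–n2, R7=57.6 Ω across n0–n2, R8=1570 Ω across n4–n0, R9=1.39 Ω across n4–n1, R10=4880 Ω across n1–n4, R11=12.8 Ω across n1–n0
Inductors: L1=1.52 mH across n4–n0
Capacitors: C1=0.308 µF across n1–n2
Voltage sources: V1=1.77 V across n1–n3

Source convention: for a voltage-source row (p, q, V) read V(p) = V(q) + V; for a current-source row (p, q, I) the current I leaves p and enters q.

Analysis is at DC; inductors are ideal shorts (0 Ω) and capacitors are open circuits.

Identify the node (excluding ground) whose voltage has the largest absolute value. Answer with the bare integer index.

Element admittances at DC:
  I1: injects 0.0177 A into n4 (from n2)
  Y(R1) = 0.0001675 S between n3,n1
  Y(R2) = 0.2809 S between n1,n3
  L1: short n4↔n0 (DC inductor)
  Y(R3) = 0.2193 S between n1,n2
  Y(R4) = 0.002564 S between n0,n4
  Y(R5) = 0.09804 S between n1,n3
  Y(R6) = 0.01520 S between n3,n2
  Y(R7) = 0.01736 S between n0,n2
  Y(R8) = 0.0006369 S between n4,n0
  Y(R9) = 0.7194 S between n4,n1
  Y(C1) = 0.000 S between n1,n2
  Y(R10) = 0.0002049 S between n1,n4
  Y(R11) = 0.07812 S between n1,n0
  V1: constraint V(n1)−V(n3) = 1.77
Assemble and solve the 6×6 MNA system:
  V(n1)=-0.01797  V(n2)=-0.1938  V(n3)=-1.788  V(n4)=0.000
  i(L1)=0.004769  i(V1)=-0.6952

3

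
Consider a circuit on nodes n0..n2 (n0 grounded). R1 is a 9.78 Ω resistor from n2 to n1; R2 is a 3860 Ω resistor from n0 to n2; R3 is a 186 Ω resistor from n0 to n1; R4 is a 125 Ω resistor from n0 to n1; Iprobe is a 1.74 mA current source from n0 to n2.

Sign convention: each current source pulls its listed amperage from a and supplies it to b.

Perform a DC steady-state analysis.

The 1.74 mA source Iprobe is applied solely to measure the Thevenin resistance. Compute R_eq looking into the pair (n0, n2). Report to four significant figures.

Element admittances at DC:
  Y(R1) = 0.1022 S between n2,n1
  Y(R2) = 0.0002591 S between n0,n2
  Y(R3) = 0.005376 S between n0,n1
  Y(R4) = 0.008000 S between n0,n1
  Iprobe: injects 0.00174 A into n2 (from n0)
Assemble and solve the 2×2 MNA system:
  V(n1)=0.1273  V(n2)=0.1439

R_eq = 82.73 Ω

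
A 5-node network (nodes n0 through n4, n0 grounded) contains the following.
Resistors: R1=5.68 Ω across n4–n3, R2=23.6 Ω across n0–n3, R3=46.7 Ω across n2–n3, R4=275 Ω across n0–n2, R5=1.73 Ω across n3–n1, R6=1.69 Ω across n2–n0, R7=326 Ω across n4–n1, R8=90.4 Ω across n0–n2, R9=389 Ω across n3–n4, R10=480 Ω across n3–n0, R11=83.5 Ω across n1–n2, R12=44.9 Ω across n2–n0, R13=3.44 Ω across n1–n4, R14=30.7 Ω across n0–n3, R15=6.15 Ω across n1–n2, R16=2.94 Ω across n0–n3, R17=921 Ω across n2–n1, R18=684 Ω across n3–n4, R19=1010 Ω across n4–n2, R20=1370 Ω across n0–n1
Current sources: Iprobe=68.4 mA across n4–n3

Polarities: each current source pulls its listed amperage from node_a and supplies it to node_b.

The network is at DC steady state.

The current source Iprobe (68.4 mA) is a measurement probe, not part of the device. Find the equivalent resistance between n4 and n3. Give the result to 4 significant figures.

R_eq = 2.588 Ω

Apply KCL at each of the 4 non-ground nodes and solve the resulting linear system.
Node n1: branches {R5, R7, R11, R13, R15, R17, R20} → V_1 = -0.04037
Node n2: branches {R3, R4, R6, R8, R11, R12, R15, R17, R19} → V_2 = -0.008444
Node n3: branches {R1, R2, R3, R5, R9, R10, R14, R16, R18, Iprobe} → V_3 = 0.01280
Node n4: branches {R1, R7, R9, R13, R18, R19, Iprobe} → V_4 = -0.1642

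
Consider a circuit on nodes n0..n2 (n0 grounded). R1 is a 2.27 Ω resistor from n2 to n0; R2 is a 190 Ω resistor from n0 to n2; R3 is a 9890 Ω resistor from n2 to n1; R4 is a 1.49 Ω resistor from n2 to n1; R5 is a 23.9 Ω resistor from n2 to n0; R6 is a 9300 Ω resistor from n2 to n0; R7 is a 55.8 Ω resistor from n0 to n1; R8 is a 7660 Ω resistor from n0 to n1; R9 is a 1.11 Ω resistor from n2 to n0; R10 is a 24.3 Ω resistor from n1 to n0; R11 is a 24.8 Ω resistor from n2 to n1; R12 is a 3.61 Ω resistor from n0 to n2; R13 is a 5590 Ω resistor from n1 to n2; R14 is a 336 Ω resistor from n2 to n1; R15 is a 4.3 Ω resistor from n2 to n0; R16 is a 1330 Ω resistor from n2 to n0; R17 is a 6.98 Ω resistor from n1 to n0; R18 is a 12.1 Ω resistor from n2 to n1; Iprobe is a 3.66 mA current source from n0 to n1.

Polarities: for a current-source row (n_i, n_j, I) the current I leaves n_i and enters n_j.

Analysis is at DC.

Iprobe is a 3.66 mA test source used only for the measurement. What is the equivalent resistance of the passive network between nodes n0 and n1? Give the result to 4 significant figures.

R_eq = 1.309 Ω

Element admittances at DC:
  Y(R1) = 0.4405 S between n2,n0
  Y(R2) = 0.005263 S between n0,n2
  Y(R3) = 0.0001011 S between n2,n1
  Y(R4) = 0.6711 S between n2,n1
  Y(R5) = 0.04184 S between n2,n0
  Y(R6) = 0.0001075 S between n2,n0
  Y(R7) = 0.01792 S between n0,n1
  Y(R8) = 0.0001305 S between n0,n1
  Y(R9) = 0.9009 S between n2,n0
  Y(R10) = 0.04115 S between n1,n0
  Y(R11) = 0.04032 S between n2,n1
  Y(R12) = 0.2770 S between n0,n2
  Y(R13) = 0.0001789 S between n1,n2
  Y(R14) = 0.002976 S between n2,n1
  Y(R15) = 0.2326 S between n2,n0
  Y(R16) = 0.0007519 S between n2,n0
  Y(R17) = 0.1433 S between n1,n0
  Y(R18) = 0.08264 S between n2,n1
  Iprobe: injects 0.00366 A into n1 (from n0)
Assemble and solve the 2×2 MNA system:
  V(n1)=0.004790  V(n2)=0.001417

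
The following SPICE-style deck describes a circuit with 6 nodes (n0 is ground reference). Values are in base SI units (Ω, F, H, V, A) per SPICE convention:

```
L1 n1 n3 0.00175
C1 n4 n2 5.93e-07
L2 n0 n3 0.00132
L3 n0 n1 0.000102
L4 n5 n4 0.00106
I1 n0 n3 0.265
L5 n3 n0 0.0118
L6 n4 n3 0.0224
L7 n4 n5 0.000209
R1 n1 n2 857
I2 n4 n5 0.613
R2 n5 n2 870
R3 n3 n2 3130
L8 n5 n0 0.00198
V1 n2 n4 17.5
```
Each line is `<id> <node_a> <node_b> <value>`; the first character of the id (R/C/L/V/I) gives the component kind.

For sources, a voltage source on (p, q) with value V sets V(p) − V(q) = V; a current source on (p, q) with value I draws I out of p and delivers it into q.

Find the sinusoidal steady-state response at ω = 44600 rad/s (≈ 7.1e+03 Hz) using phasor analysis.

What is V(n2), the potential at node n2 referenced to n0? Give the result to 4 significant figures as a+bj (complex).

Element admittances at ω=44600 rad/s:
  Y(L1) = 0.000-0.01281j S between n1,n3
  Y(C1) = 0.000+0.02645j S between n4,n2
  Y(L2) = 0.000-0.01699j S between n0,n3
  Y(L3) = 0.000-0.2198j S between n0,n1
  Y(L4) = 0.000-0.02115j S between n5,n4
  I1: injects 0.265 A into n3 (from n0)
  Y(L5) = 0.000-0.001900j S between n3,n0
  Y(L6) = 0.000-0.001001j S between n4,n3
  Y(L7) = 0.000-0.1073j S between n4,n5
  Y(R1) = 0.001167+0.000j S between n1,n2
  I2: injects 0.613 A into n5 (from n4)
  Y(R2) = 0.001149+0.000j S between n5,n2
  Y(R3) = 0.0003195+0.000j S between n3,n2
  Y(L8) = 0.000-0.01132j S between n5,n0
  V1: constraint V(n2)−V(n4) = 17.5
Assemble and solve the 6×6 MNA system:
  V(n1)=0.03894+0.5389j  V(n2)=16.41-5.899j  V(n3)=0.1207+8.294j  V(n4)=-1.086-5.899j  V(n5)=-0.9572-0.8924j
  i(V1)=-0.04428-0.4450j

16.41-5.899j V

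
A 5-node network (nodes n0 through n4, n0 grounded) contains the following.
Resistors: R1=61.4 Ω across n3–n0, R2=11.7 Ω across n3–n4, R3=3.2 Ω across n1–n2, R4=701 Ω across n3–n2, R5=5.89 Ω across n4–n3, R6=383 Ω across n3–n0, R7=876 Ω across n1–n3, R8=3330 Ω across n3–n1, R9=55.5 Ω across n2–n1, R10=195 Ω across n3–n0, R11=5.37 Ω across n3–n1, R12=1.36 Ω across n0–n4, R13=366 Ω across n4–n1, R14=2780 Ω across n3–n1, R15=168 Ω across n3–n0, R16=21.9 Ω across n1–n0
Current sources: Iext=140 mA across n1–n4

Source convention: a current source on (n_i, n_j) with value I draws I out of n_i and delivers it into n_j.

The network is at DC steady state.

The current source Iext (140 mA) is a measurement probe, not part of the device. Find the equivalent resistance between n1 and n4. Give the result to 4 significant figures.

Element admittances at DC:
  Y(R1) = 0.01629 S between n3,n0
  Y(R2) = 0.08547 S between n3,n4
  Y(R3) = 0.3125 S between n1,n2
  Y(R4) = 0.001427 S between n3,n2
  Y(R5) = 0.1698 S between n4,n3
  Y(R6) = 0.002611 S between n3,n0
  Y(R7) = 0.001142 S between n1,n3
  Y(R8) = 0.0003003 S between n3,n1
  Y(R9) = 0.01802 S between n2,n1
  Y(R10) = 0.005128 S between n3,n0
  Y(R11) = 0.1862 S between n3,n1
  Y(R12) = 0.7353 S between n0,n4
  Y(R13) = 0.002732 S between n4,n1
  Y(R14) = 0.0003597 S between n3,n1
  Y(R15) = 0.005952 S between n3,n0
  Y(R16) = 0.04566 S between n1,n0
  Iext: injects 0.14 A into n4 (from n1)
Assemble and solve the 4×4 MNA system:
  V(n1)=-0.8223  V(n2)=-0.8200  V(n3)=-0.2943  V(n4)=0.06306

R_eq = 6.324 Ω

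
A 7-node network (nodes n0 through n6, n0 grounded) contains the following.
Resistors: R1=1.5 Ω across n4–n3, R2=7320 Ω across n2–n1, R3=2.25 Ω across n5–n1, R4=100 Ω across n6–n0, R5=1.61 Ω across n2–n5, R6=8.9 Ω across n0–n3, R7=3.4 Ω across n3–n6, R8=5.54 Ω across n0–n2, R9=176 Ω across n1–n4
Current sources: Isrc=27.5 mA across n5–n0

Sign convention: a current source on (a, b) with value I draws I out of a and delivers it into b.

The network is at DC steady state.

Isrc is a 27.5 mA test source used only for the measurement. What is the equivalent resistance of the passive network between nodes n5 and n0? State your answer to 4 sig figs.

R_eq = 6.888 Ω

Element admittances at DC:
  Y(R1) = 0.6667 S between n4,n3
  Y(R2) = 0.0001366 S between n2,n1
  Y(R3) = 0.4444 S between n5,n1
  Y(R4) = 0.01000 S between n6,n0
  Y(R5) = 0.6211 S between n2,n5
  Y(R6) = 0.1124 S between n0,n3
  Y(R7) = 0.2941 S between n3,n6
  Y(R8) = 0.1805 S between n0,n2
  Y(R9) = 0.005682 S between n1,n4
  Isrc: injects 0.0275 A into n0 (from n5)
Assemble and solve the 6×6 MNA system:
  V(n1)=-0.1871  V(n2)=-0.1468  V(n3)=-0.008258  V(n4)=-0.009770  V(n5)=-0.1894  V(n6)=-0.007987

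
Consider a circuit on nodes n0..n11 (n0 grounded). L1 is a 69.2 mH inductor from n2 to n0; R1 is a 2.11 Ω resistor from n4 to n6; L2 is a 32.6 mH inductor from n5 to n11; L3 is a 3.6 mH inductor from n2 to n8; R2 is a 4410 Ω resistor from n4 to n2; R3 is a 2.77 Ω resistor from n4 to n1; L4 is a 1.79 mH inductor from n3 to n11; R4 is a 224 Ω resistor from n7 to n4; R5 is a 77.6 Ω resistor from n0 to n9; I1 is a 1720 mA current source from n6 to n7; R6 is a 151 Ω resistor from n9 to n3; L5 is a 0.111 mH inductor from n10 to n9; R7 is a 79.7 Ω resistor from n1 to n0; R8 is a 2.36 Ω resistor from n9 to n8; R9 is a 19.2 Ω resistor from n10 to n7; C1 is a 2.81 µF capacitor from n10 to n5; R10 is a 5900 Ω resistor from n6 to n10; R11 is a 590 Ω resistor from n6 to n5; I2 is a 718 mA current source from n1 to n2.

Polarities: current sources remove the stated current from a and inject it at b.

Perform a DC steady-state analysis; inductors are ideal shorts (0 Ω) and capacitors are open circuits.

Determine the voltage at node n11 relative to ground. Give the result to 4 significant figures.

-24.72 V

Element admittances at DC:
  L1: short n2↔n0 (DC inductor)
  Y(R1) = 0.4739 S between n4,n6
  L2: short n5↔n11 (DC inductor)
  L3: short n2↔n8 (DC inductor)
  Y(R2) = 0.0002268 S between n4,n2
  Y(R3) = 0.3610 S between n4,n1
  L4: short n3↔n11 (DC inductor)
  Y(R4) = 0.004464 S between n7,n4
  Y(R5) = 0.01289 S between n0,n9
  I1: injects 1.72 A into n7 (from n6)
  Y(R6) = 0.006623 S between n9,n3
  L5: short n10↔n9 (DC inductor)
  Y(R7) = 0.01255 S between n1,n0
  Y(R8) = 0.4237 S between n9,n8
  Y(R9) = 0.05208 S between n10,n7
  Y(C1) = 0.000 S between n10,n5
  Y(R10) = 0.0001695 S between n6,n10
  Y(R11) = 0.001695 S between n6,n5
  I2: injects 0.718 A into n2 (from n1)
Assemble and solve the 16×16 MNA system:
  V(n1)=-123.5  V(n2)=0.000  V(n3)=-24.72  V(n4)=-125.8  V(n5)=-24.72  V(n6)=-129.0  V(n7)=22.30  V(n8)=0.000  V(n9)=1.970  V(n10)=1.970  V(n11)=-24.72
  i(L1)=1.524  i(L2)=-0.1767  i(L3)=-0.8346  i(L4)=0.1767  i(L5)=1.037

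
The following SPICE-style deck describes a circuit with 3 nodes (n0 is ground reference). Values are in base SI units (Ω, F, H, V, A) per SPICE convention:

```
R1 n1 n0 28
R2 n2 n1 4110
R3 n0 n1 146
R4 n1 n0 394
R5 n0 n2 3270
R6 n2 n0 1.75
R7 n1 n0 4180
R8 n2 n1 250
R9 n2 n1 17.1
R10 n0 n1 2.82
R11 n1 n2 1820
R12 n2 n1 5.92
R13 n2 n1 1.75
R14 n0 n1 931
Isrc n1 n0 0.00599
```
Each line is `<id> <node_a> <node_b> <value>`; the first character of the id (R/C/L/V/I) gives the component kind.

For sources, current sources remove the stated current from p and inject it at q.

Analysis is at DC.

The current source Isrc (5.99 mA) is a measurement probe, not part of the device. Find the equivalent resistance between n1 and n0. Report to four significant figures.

Element admittances at DC:
  Y(R1) = 0.03571 S between n1,n0
  Y(R2) = 0.0002433 S between n2,n1
  Y(R3) = 0.006849 S between n0,n1
  Y(R4) = 0.002538 S between n1,n0
  Y(R5) = 0.0003058 S between n0,n2
  Y(R6) = 0.5714 S between n2,n0
  Y(R7) = 0.0002392 S between n1,n0
  Y(R8) = 0.004000 S between n2,n1
  Y(R9) = 0.05848 S between n2,n1
  Y(R10) = 0.3546 S between n0,n1
  Y(R11) = 0.0005495 S between n1,n2
  Y(R12) = 0.1689 S between n2,n1
  Y(R13) = 0.5714 S between n2,n1
  Y(R14) = 0.001074 S between n0,n1
  Isrc: injects 0.00599 A into n0 (from n1)
Assemble and solve the 2×2 MNA system:
  V(n1)=-0.008149  V(n2)=-0.004761

R_eq = 1.360 Ω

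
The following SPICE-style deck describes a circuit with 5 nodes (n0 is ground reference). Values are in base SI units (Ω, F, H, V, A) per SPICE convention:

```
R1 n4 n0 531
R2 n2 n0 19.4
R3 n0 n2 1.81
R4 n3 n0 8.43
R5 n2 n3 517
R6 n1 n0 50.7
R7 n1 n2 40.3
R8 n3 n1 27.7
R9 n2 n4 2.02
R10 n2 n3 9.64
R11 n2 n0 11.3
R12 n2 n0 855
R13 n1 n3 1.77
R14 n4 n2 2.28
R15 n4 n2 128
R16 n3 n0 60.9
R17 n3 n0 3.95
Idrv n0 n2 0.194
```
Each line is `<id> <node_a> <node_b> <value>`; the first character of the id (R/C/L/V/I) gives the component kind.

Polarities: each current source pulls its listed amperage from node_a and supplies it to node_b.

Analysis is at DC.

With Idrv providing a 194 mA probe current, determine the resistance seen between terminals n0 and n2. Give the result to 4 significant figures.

MNA unknowns: 4 node voltages V₁..V_4
R1: Y=0.001883 on G[4,0]
R2: Y=0.05155 on G[2,0]
R3: Y=0.5525 on G[0,2]
R4: Y=0.1186 on G[3,0]
R5: Y=0.001934 on G[2,3]
R6: Y=0.01972 on G[1,0]
R7: Y=0.02481 on G[1,2]
R8: Y=0.03610 on G[3,1]
R9: Y=0.4950 on G[2,4]
R10: Y=0.1037 on G[2,3]
R11: Y=0.08850 on G[2,0]
R12: Y=0.001170 on G[2,0]
R13: Y=0.5650 on G[1,3]
R14: Y=0.4386 on G[4,2]
R15: Y=0.007812 on G[4,2]
R16: Y=0.01642 on G[3,0]
R17: Y=0.2532 on G[3,0]
Idrv: z[0]−=0.194, z[2]+=0.194
solve → V1=0.06410, V2=0.2443, V3=0.05876, V4=0.2438

R_eq = 1.259 Ω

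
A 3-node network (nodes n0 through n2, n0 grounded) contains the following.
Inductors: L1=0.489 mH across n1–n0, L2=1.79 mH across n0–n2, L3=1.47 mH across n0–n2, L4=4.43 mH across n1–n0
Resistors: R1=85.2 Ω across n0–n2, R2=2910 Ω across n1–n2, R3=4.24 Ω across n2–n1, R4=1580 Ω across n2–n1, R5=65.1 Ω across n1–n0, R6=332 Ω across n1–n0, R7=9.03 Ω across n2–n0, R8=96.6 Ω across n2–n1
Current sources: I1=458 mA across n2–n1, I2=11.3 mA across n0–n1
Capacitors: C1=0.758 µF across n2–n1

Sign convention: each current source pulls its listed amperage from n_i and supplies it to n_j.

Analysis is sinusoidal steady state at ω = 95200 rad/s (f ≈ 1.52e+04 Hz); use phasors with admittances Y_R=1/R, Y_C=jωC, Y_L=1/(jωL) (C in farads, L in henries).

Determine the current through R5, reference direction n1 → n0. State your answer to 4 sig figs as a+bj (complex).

Apply KCL at each of the 2 non-ground nodes and solve the resulting linear system.
Node n1: branches {L1, R2, R3, R4, R5, R6, I1, C1, R8, L4, I2} → V_1 = 1.532-0.05230j
Node n2: branches {R1, R2, R3, L2, L3, R4, I1, C1, R7, R8} → V_2 = -0.1581+0.2894j

0.02353-0.0008034j A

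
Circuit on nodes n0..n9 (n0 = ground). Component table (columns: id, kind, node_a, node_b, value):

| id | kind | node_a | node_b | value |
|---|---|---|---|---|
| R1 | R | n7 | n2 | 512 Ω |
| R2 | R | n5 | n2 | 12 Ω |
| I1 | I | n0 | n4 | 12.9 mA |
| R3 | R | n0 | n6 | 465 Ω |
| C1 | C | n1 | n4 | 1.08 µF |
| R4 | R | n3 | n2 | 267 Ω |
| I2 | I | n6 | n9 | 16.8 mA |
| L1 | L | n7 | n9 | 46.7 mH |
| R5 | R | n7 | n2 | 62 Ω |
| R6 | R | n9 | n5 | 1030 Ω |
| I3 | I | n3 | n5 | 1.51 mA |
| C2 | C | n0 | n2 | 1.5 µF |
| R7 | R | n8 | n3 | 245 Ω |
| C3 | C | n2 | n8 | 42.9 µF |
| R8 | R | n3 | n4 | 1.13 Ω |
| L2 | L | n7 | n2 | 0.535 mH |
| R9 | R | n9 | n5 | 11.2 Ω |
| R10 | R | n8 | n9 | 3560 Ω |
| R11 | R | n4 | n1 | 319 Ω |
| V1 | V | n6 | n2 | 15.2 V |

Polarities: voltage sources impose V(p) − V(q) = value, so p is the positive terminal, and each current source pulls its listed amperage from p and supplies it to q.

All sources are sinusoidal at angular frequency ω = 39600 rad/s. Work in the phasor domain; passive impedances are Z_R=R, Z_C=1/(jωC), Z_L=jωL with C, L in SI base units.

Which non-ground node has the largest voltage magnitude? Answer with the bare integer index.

Element admittances at ω=39600 rad/s:
  Y(R1) = 0.001953+0.000j S between n7,n2
  Y(R2) = 0.08333+0.000j S between n5,n2
  I1: injects 0.0129 A into n4 (from n0)
  Y(R3) = 0.002151+0.000j S between n0,n6
  Y(C1) = 0.000+0.04277j S between n1,n4
  Y(R4) = 0.003745+0.000j S between n3,n2
  I2: injects 0.0168 A into n9 (from n6)
  Y(L1) = 0.000-0.0005407j S between n7,n9
  Y(R5) = 0.01613+0.000j S between n7,n2
  Y(R6) = 0.0009709+0.000j S between n9,n5
  I3: injects 0.00151 A into n5 (from n3)
  Y(C2) = 0.000+0.05940j S between n0,n2
  Y(R7) = 0.004082+0.000j S between n8,n3
  Y(C3) = 0.000+1.699j S between n2,n8
  Y(R8) = 0.8850+0.000j S between n3,n4
  Y(L2) = 0.000-0.04720j S between n7,n2
  Y(R9) = 0.08929+0.000j S between n9,n5
  Y(R10) = 0.0002809+0.000j S between n8,n9
  Y(R11) = 0.003135+0.000j S between n4,n1
  V1: constraint V(n6)−V(n2) = 15.2
Assemble and solve the 10×10 MNA system:
  V(n1)=1.458+0.3308j  V(n2)=-0.01205+0.3327j  V(n3)=1.443+0.3308j  V(n4)=1.458+0.3308j  V(n5)=0.2063+0.3353j  V(n6)=15.19+0.3327j  V(n7)=-0.008033+0.3312j  V(n8)=-0.01204+0.3291j  V(n9)=0.3911+0.3376j
  i(V1)=-0.04946-0.0007155j

6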